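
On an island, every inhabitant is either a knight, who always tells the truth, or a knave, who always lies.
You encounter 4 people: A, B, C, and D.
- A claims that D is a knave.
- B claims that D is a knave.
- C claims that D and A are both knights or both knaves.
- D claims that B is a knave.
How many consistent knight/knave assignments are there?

2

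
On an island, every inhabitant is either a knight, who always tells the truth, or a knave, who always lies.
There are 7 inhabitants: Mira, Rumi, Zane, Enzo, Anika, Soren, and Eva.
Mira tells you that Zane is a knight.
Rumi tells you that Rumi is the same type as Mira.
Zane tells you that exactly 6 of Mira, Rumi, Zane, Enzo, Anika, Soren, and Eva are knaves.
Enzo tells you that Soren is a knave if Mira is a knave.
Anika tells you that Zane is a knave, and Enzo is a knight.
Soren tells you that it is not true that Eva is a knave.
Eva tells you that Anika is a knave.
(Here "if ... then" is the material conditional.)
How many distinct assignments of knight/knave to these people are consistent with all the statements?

0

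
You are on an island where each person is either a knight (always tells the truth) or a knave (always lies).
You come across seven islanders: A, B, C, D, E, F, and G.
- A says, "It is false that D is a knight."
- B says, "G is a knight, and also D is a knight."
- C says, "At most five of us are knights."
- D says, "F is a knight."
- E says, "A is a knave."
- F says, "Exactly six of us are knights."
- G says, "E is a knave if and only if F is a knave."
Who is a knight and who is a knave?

A is a knight, B is a knave, C is a knight, D is a knave, E is a knave, F is a knave, and G is a knight.

As a knight, A's statement "it is false that D is a knight" should be true; it is.
B is a knave; "G is a knight, and also D is a knight" is False, as required.
C is a knight, so "at most five of us are knights" must be true — and it is.
D is a knave, and the claim "F is a knight" is indeed False.
E is a knave, so "A is a knave" must be False — and it is.
F is a knave, and the claim "exactly six of us are knights" is indeed False.
Since G is a knight, "E is a knave if and only if F is a knave" needs to be true, which holds.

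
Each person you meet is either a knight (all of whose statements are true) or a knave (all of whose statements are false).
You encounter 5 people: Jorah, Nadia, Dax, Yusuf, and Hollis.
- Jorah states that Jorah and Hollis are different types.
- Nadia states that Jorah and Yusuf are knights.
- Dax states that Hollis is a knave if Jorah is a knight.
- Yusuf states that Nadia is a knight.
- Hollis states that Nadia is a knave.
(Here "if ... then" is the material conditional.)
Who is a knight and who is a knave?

Jorah is a knight, Nadia is a knight, Dax is a knight, Yusuf is a knight, and Hollis is a knave.

Suppose Jorah is a knave. Then Jorah's statement "Jorah and Hollis are different types" would have to be false. Checking the 16 ways to assign the others, none is consistent with every speaker.
(For instance, with Nadia=knight, Dax=knight, Yusuf=knight, Hollis=knave, Nadia's claim "Jorah and Yusuf are knights" comes out false where it would need to be true.)
So Jorah must be a knight, making "Jorah and Hollis are different types" true. Taking Jorah=knight, Nadia=knight, Dax=knight, Yusuf=knight, Hollis=knave, each remaining statement checks out:
  Nadia (knight): "Jorah and Yusuf are knights" — true. ✓
  Dax (knight): "Hollis is a knave if Jorah is a knight" — true. ✓
  Yusuf (knight): "Nadia is a knight" — true. ✓
  Hollis (knave): "Nadia is a knave" — false. ✓
This is the unique consistent assignment.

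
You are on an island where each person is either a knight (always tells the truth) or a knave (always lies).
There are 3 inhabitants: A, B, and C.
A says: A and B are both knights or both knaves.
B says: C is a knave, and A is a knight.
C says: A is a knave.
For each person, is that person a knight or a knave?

Since A is a knight, "A and B are both knights or both knaves" needs to be True, which holds.
Since B is a knight, "C is a knave, and A is a knight" needs to be True, which holds.
C (knave): "A is a knave" — False. ✓

Knights: A and B. Knaves: C.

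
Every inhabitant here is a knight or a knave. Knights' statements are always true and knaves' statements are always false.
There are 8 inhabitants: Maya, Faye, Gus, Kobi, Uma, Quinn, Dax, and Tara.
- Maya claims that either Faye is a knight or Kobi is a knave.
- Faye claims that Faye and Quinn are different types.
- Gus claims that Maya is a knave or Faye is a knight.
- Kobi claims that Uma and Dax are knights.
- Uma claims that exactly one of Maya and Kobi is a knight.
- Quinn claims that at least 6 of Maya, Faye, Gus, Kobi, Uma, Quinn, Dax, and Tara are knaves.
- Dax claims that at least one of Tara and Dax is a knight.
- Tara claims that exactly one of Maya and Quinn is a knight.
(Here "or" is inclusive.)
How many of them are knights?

4

The unique consistent assignment is Maya=knave, Faye=knave, Gus=knight, Kobi=knight, Uma=knight, Quinn=knave, Dax=knight, Tara=knave.
That has 4 knights.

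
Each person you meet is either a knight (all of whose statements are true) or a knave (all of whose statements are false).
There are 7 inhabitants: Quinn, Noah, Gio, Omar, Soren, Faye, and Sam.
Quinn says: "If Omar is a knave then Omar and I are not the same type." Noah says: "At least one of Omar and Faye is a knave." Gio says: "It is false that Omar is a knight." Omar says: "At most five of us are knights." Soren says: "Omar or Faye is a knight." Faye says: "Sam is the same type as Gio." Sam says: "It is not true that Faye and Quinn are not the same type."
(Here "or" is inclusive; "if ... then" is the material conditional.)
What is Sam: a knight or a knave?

Consistent assignments: {Quinn=knight, Noah=knight, Gio=knight, Omar=knave, Soren=knight, Faye=knight, Sam=knight}
In every consistent assignment, Sam is a knight.

Sam is a knight.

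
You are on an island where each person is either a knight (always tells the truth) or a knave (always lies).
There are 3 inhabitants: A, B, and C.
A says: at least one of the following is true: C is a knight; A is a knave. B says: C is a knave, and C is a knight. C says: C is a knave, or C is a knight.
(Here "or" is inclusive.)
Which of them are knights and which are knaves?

Since A is a knight, "at least one of the following is true: C is a knight; A is a knave" needs to be True, which holds.
As a knave, B's statement "C is a knave, and C is a knight" should be False; it is.
C is a knight, so "C is a knave, or C is a knight" must be True — and it is.

Knights: A and C. Knaves: B.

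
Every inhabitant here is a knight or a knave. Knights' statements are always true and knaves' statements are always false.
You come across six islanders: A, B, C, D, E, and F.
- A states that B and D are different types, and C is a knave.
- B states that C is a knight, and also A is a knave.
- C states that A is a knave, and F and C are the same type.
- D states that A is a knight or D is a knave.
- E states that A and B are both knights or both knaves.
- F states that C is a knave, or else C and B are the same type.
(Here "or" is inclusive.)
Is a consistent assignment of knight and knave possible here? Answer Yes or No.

Yes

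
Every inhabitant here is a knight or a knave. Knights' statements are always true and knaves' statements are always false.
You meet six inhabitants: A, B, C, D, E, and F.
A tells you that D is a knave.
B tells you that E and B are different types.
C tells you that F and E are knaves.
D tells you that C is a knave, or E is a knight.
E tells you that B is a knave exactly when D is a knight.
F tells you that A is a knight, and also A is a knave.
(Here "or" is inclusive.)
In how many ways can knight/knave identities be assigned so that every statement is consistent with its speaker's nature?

1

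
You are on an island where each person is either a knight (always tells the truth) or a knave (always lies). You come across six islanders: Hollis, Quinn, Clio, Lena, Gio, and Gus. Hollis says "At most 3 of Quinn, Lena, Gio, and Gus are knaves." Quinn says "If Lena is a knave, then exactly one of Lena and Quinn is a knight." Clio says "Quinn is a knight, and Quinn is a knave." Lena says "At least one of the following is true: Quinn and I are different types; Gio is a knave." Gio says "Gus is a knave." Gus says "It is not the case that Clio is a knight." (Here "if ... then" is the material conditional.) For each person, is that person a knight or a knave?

Hollis is a knight, Quinn is a knight, Clio is a knave, Lena is a knight, Gio is a knave, and Gus is a knight.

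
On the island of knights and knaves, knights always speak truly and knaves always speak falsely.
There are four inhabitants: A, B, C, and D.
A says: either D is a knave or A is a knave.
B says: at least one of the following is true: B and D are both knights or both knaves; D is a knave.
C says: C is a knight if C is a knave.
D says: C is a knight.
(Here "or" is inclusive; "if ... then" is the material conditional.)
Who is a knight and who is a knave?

A is a knight, B is a knight, C is a knave, and D is a knave.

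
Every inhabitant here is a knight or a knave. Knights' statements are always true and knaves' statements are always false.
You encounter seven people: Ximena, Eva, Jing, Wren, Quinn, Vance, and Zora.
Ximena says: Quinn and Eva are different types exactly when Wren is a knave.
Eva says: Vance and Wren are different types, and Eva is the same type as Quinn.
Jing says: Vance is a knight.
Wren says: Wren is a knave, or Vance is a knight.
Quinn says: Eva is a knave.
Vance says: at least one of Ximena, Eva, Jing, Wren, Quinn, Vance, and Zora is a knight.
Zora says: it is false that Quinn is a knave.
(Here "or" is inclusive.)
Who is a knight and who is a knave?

As a knave, Ximena's statement "Quinn and Eva are different types exactly when Wren is a knave" should be False; it is.
Eva is a knave, and the claim "Vance and Wren are different types, and Eva is the same type as Quinn" is indeed False.
As a knight, Jing's statement "Vance is a knight" should be true; it is.
Since Wren is a knight, "Wren is a knave, or Vance is a knight" needs to be true, which holds.
Quinn is a knight, and the claim "Eva is a knave" is indeed true.
Vance (knight): "at least one of Ximena, Eva, Jing, Wren, Quinn, Vance, and Zora is a knight" — true. ✓
Zora is a knight, and the claim "it is false that Quinn is a knave" is indeed true.

Knights: Jing, Wren, Quinn, Vance, and Zora. Knaves: Ximena and Eva.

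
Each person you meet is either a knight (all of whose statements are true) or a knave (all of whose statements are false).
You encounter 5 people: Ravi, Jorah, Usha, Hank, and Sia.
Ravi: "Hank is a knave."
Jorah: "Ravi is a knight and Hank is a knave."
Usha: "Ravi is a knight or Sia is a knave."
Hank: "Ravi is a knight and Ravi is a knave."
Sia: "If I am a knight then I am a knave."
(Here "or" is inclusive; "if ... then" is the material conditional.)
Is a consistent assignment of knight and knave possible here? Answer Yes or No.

Checking all 32 assignments, each has at least one speaker whose statement's truth value contradicts their type.

No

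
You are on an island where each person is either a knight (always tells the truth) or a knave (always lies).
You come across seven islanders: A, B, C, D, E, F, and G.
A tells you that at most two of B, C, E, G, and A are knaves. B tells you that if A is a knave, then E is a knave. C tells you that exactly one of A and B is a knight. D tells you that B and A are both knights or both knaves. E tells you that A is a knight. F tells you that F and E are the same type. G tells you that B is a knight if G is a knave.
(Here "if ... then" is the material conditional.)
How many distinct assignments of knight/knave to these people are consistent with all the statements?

2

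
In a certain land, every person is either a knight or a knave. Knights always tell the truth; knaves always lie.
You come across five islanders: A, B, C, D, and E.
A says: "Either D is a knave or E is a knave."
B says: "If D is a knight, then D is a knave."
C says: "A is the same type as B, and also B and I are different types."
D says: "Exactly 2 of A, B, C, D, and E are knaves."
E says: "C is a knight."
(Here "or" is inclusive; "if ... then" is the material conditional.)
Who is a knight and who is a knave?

Suppose A is a knight. Then A's statement "either D is a knave or E is a knave" would have to be true. Checking the 16 ways to assign the others, none is consistent with every speaker.
(For instance, with B=knave, C=knight, D=knight, E=knight, A's claim "either D is a knave or E is a knave" comes out false where it would need to be true.)
So A must be a knave, making "either D is a knave or E is a knave" false. Taking A=knave, B=knave, C=knight, D=knight, E=knight, each remaining statement checks out:
  B (knave): "if D is a knight, then D is a knave" — false. ✓
  C (knight): "A is the same type as B, and also B and I are different types" — true. ✓
  D (knight): "exactly 2 of A, B, C, D, and E are knaves" — true. ✓
  E (knight): "C is a knight" — true. ✓
This is the unique consistent assignment.

Knights: C, D, and E. Knaves: A and B.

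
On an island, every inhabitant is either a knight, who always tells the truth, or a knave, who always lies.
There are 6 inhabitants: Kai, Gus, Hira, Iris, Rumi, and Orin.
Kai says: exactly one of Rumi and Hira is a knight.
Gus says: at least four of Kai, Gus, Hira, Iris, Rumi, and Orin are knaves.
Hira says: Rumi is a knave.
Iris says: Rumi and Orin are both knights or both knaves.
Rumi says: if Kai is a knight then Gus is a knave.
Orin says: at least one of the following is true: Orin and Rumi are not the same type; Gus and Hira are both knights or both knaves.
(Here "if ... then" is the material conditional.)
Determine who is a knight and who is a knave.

As a knight, Kai's statement "exactly one of Rumi and Hira is a knight" should be True; it is.
As a knave, Gus's statement "at least four of Kai, Gus, Hira, Iris, Rumi, and Orin are knaves" should be False; it is.
As a knave, Hira's statement "Rumi is a knave" should be False; it is.
Iris is a knight; "Rumi and Orin are both knights or both knaves" is True, as required.
Rumi is a knight, so "if Kai is a knight then Gus is a knave" must be True — and it is.
Orin is a knight; "at least one of the following is true: Orin and Rumi are not the same type; Gus and Hira are both knights or both knaves" is True, as required.

Knights: Kai, Iris, Rumi, and Orin. Knaves: Gus and Hira.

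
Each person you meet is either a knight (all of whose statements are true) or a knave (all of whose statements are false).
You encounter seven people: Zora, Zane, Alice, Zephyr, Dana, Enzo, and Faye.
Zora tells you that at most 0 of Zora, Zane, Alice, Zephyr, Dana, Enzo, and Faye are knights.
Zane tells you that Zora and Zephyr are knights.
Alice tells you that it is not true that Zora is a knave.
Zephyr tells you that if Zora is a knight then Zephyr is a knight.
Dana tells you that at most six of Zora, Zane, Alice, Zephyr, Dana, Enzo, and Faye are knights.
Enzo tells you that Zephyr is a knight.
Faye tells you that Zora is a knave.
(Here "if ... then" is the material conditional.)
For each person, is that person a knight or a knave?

Zora is a knave, and the claim "at most 0 of Zora, Zane, Alice, Zephyr, Dana, Enzo, and Faye are knights" is indeed False.
Since Zane is a knave, "Zora and Zephyr are knights" needs to be False, which holds.
Since Alice is a knave, "it is not true that Zora is a knave" needs to be False, which holds.
Zephyr is a knight, so "if Zora is a knight then Zephyr is a knight" must be true — and it is.
Since Dana is a knight, "at most six of Zora, Zane, Alice, Zephyr, Dana, Enzo, and Faye are knights" needs to be true, which holds.
Enzo is a knight, so "Zephyr is a knight" must be true — and it is.
Faye is a knight; "Zora is a knave" is true, as required.

Zora is a knave, Zane is a knave, Alice is a knave, Zephyr is a knight, Dana is a knight, Enzo is a knight, and Faye is a knight.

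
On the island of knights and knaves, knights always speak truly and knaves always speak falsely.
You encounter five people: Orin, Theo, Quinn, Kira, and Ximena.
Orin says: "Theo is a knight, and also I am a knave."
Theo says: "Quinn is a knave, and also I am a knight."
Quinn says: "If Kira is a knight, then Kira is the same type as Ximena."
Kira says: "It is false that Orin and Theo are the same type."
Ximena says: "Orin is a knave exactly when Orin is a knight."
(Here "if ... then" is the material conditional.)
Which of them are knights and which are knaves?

Knights: Quinn. Knaves: Orin, Theo, Kira, and Ximena.

As a knave, Orin's statement "Theo is a knight, and also I am a knave" should be false; it is.
Theo is a knave, and the claim "Quinn is a knave, and also I am a knight" is indeed false.
As a knight, Quinn's statement "if Kira is a knight, then Kira is the same type as Ximena" should be True; it is.
Kira is a knave, so "it is false that Orin and Theo are the same type" must be false — and it is.
As a knave, Ximena's statement "Orin is a knave exactly when Orin is a knight" should be false; it is.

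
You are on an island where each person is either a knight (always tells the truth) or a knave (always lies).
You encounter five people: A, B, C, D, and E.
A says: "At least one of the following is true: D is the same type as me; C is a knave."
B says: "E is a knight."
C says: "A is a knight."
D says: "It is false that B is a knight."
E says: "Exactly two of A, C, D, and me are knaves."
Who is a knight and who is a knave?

Knights: A, C, and D. Knaves: B and E.

Suppose A is a knave. Then A's statement "at least one of the following is true: D is the same type as me; C is a knave" would have to be false. Checking the 16 ways to assign the others, none is consistent with every speaker.
(For instance, with B=knave, C=knight, D=knight, E=knave, C's claim "A is a knight" comes out false where it would need to be true.)
So A must be a knight, making "at least one of the following is true: D is the same type as me; C is a knave" true. Taking A=knight, B=knave, C=knight, D=knight, E=knave, each remaining statement checks out:
  B (knave): "E is a knight" — false. ✓
  C (knight): "A is a knight" — true. ✓
  D (knight): "it is false that B is a knight" — true. ✓
  E (knave): "exactly two of A, C, D, and me are knaves" — false. ✓
This is the unique consistent assignment.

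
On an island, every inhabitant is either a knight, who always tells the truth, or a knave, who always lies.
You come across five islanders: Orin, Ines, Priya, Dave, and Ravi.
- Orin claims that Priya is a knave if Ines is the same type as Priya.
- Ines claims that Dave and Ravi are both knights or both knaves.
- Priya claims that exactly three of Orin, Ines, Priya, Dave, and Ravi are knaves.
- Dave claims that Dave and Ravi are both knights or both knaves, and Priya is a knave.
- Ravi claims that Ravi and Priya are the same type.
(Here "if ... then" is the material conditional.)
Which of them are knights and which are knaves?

Knights: Ines and Priya. Knaves: Orin, Dave, and Ravi.

Suppose Orin is a knight. Then Orin's statement "Priya is a knave if Ines is the same type as Priya" would have to be true. Checking the 16 ways to assign the others, none is consistent with every speaker.
(For instance, with Ines=knight, Priya=knight, Dave=knave, Ravi=knave, Orin's claim "Priya is a knave if Ines is the same type as Priya" comes out false where it would need to be true.)
So Orin must be a knave, making "Priya is a knave if Ines is the same type as Priya" false. Taking Orin=knave, Ines=knight, Priya=knight, Dave=knave, Ravi=knave, each remaining statement checks out:
  Ines (knight): "Dave and Ravi are both knights or both knaves" — true. ✓
  Priya (knight): "exactly three of Orin, Ines, Priya, Dave, and Ravi are knaves" — true. ✓
  Dave (knave): "Dave and Ravi are both knights or both knaves, and Priya is a knave" — false. ✓
  Ravi (knave): "Ravi and Priya are the same type" — false. ✓
This is the unique consistent assignment.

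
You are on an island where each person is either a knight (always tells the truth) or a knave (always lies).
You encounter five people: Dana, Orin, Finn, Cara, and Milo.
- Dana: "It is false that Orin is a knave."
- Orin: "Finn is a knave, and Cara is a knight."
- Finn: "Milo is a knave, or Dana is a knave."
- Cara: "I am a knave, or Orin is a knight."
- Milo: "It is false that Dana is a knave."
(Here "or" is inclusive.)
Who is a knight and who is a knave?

Dana is a knight, Orin is a knight, Finn is a knave, Cara is a knight, and Milo is a knight.

Dana (knight): "it is false that Orin is a knave" — true. ✓
Orin is a knight; "Finn is a knave, and Cara is a knight" is true, as required.
Finn is a knave, so "Milo is a knave, or Dana is a knave" must be False — and it is.
Cara is a knight; "I am a knave, or Orin is a knight" is true, as required.
As a knight, Milo's statement "it is false that Dana is a knave" should be true; it is.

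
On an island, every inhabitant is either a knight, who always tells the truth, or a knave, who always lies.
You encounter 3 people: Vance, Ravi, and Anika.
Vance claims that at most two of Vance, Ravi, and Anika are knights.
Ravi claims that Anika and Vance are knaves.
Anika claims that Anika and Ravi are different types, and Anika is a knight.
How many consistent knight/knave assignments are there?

2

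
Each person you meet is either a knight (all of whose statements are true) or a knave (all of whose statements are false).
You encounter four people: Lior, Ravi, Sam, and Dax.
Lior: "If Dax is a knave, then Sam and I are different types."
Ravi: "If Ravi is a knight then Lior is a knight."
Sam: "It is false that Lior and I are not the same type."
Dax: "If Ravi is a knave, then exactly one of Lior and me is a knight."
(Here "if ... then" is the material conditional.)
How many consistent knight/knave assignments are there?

2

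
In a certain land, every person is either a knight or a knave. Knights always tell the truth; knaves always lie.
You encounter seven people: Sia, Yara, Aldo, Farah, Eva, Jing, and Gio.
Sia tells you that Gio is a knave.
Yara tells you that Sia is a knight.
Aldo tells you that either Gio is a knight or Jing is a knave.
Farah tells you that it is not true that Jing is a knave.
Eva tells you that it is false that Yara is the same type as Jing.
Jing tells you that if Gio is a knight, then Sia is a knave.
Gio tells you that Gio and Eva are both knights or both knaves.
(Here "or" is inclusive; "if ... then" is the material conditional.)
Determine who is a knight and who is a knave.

Sia is a knave, Yara is a knave, Aldo is a knight, Farah is a knight, Eva is a knight, Jing is a knight, and Gio is a knight.

As a knave, Sia's statement "Gio is a knave" should be false; it is.
Yara (knave): "Sia is a knight" — false. ✓
Aldo is a knight, so "either Gio is a knight or Jing is a knave" must be True — and it is.
Farah is a knight; "it is not true that Jing is a knave" is True, as required.
Eva is a knight; "it is false that Yara is the same type as Jing" is True, as required.
Jing is a knight, and the claim "if Gio is a knight, then Sia is a knave" is indeed True.
Gio is a knight; "Gio and Eva are both knights or both knaves" is True, as required.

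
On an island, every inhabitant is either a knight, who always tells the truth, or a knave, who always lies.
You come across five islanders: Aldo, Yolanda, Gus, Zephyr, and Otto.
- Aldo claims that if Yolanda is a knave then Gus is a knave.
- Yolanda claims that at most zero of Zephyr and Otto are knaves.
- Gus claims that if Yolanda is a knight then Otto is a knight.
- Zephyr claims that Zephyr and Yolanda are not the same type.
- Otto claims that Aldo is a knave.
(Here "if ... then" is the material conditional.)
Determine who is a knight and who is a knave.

Aldo is a knave, Yolanda is a knave, Gus is a knight, Zephyr is a knave, and Otto is a knight.

Aldo (knave): "if Yolanda is a knave then Gus is a knave" — false. ✓
Yolanda (knave): "at most zero of Zephyr and Otto are knaves" — false. ✓
As a knight, Gus's statement "if Yolanda is a knight then Otto is a knight" should be True; it is.
Zephyr is a knave; "Zephyr and Yolanda are not the same type" is false, as required.
Since Otto is a knight, "Aldo is a knave" needs to be True, which holds.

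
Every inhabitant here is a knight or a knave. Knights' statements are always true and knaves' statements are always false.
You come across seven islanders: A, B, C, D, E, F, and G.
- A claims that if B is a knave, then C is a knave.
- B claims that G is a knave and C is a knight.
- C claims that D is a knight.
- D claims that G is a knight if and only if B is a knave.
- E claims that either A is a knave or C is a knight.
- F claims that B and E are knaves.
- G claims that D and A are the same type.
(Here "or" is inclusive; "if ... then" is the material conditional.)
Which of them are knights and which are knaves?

Knights: A and F. Knaves: B, C, D, E, and G.

A is a knight, so "if B is a knave, then C is a knave" must be true — and it is.
Since B is a knave, "G is a knave and C is a knight" needs to be False, which holds.
C (knave): "D is a knight" — False. ✓
D is a knave, and the claim "G is a knight if and only if B is a knave" is indeed False.
Since E is a knave, "either A is a knave or C is a knight" needs to be False, which holds.
F is a knight, so "B and E are knaves" must be true — and it is.
Since G is a knave, "D and A are the same type" needs to be False, which holds.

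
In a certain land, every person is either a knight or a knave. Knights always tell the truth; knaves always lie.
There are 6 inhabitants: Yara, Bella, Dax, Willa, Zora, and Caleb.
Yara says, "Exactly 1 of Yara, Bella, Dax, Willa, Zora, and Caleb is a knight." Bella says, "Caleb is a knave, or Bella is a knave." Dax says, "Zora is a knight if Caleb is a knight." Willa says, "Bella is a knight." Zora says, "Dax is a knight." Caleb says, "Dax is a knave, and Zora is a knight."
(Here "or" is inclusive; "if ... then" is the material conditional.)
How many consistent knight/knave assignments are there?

Consistent assignments:
  Yara=knave, Bella=knight, Dax=knight, Willa=knight, Zora=knight, Caleb=knave

1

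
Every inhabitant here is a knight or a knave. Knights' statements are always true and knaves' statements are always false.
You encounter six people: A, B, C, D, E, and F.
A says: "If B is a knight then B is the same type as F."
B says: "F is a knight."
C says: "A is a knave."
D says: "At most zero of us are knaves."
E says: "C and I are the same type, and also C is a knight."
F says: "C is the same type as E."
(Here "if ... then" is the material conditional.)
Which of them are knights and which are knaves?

A is a knight, B is a knight, C is a knave, D is a knave, E is a knave, and F is a knight.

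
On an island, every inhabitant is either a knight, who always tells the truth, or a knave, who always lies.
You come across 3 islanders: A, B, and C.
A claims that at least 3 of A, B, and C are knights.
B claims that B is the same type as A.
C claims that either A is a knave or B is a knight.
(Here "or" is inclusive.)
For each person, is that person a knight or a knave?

Knights: A, B, and C. Knaves: none.

Suppose A is a knave. Then A's statement "at least 3 of A, B, and C are knights" would have to be false. Checking the 4 ways to assign the others, none is consistent with every speaker.
(For instance, with B=knight, C=knight, B's claim "B is the same type as A" comes out false where it would need to be true.)
So A must be a knight, making "at least 3 of A, B, and C are knights" true. Taking A=knight, B=knight, C=knight, each remaining statement checks out:
  B (knight): "B is the same type as A" — true. ✓
  C (knight): "either A is a knave or B is a knight" — true. ✓
This is the unique consistent assignment.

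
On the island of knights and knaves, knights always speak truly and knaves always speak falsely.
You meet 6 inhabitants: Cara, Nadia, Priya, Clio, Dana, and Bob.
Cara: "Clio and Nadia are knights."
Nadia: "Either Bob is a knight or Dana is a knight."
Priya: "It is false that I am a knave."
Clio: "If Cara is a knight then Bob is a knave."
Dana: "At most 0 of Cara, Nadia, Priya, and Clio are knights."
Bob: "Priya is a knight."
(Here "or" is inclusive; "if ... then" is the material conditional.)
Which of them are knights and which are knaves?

Since Cara is a knave, "Clio and Nadia are knights" needs to be False, which holds.
Nadia is a knave; "either Bob is a knight or Dana is a knight" is False, as required.
Priya is a knave, and the claim "it is false that I am a knave" is indeed False.
Clio is a knight; "if Cara is a knight then Bob is a knave" is True, as required.
Dana is a knave; "at most 0 of Cara, Nadia, Priya, and Clio are knights" is False, as required.
As a knave, Bob's statement "Priya is a knight" should be False; it is.

Cara is a knave, Nadia is a knave, Priya is a knave, Clio is a knight, Dana is a knave, and Bob is a knave.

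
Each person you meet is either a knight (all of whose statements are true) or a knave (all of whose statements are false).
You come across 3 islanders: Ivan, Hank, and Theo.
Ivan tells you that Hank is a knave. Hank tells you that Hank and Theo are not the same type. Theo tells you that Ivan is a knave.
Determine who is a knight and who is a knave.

Ivan is a knight, Hank is a knave, and Theo is a knave.

Ivan (knight): "Hank is a knave" — True. ✓
Hank is a knave, so "Hank and Theo are not the same type" must be false — and it is.
Since Theo is a knave, "Ivan is a knave" needs to be false, which holds.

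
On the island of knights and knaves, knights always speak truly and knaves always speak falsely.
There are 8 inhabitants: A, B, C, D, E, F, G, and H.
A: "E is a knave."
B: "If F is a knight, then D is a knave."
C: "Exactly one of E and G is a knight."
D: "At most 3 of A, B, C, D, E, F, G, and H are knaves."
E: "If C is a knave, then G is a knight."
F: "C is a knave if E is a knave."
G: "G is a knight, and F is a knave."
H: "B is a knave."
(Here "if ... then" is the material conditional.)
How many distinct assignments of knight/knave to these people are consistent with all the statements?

3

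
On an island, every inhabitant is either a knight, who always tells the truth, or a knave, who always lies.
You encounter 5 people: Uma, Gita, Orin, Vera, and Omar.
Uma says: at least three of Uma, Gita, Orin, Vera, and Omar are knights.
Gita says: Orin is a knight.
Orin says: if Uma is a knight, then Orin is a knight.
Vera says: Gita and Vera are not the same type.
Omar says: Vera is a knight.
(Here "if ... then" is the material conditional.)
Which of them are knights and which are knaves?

Suppose Uma is a knave. Then Uma's statement "at least three of Uma, Gita, Orin, Vera, and Omar are knights" would have to be false. Checking the 16 ways to assign the others, none is consistent with every speaker.
(For instance, with Gita=knave, Orin=knave, Vera=knight, Omar=knight, Orin's claim "if Uma is a knight, then Orin is a knight" comes out true where it would need to be false.)
So Uma must be a knight, making "at least three of Uma, Gita, Orin, Vera, and Omar are knights" true. Taking Uma=knight, Gita=knave, Orin=knave, Vera=knight, Omar=knight, each remaining statement checks out:
  Gita (knave): "Orin is a knight" — false. ✓
  Orin (knave): "if Uma is a knight, then Orin is a knight" — false. ✓
  Vera (knight): "Gita and Vera are not the same type" — true. ✓
  Omar (knight): "Vera is a knight" — true. ✓
This is the unique consistent assignment.

Uma is a knight, Gita is a knave, Orin is a knave, Vera is a knight, and Omar is a knight.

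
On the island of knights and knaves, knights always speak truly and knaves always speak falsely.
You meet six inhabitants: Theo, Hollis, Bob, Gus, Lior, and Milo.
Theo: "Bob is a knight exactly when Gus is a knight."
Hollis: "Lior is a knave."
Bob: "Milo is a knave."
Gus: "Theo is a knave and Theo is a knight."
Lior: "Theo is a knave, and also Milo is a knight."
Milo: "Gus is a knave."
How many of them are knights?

3

The unique consistent assignment is Theo=knight, Hollis=knight, Bob=knave, Gus=knave, Lior=knave, Milo=knight.
That has 3 knights.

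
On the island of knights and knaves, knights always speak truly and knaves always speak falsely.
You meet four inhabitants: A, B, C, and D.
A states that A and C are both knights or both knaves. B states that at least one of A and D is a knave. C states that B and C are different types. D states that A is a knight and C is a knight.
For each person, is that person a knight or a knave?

A is a knight, B is a knave, C is a knight, and D is a knight.

A (knight): "A and C are both knights or both knaves" — True. ✓
Since B is a knave, "at least one of A and D is a knave" needs to be False, which holds.
C is a knight, and the claim "B and C are different types" is indeed True.
Since D is a knight, "A is a knight and C is a knight" needs to be True, which holds.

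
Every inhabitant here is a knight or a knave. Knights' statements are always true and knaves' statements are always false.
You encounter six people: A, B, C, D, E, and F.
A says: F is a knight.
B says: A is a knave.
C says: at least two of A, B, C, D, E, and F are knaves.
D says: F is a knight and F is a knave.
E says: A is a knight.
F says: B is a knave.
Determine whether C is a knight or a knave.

C is a knight.

Consistent assignments: {A=knight, B=knave, C=knight, D=knave, E=knight, F=knight}; {A=knave, B=knight, C=knight, D=knave, E=knave, F=knave}
In every consistent assignment, C is a knight.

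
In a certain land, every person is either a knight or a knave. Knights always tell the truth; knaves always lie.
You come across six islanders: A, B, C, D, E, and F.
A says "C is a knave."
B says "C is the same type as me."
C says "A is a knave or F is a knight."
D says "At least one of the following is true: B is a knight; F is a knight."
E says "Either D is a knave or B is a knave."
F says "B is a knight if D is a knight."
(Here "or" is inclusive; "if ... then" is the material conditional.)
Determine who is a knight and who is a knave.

A is a knave, so "C is a knave" must be False — and it is.
Since B is a knight, "C is the same type as me" needs to be true, which holds.
As a knight, C's statement "A is a knave or F is a knight" should be true; it is.
As a knight, D's statement "at least one of the following is true: B is a knight; F is a knight" should be true; it is.
E is a knave, so "either D is a knave or B is a knave" must be False — and it is.
Since F is a knight, "B is a knight if D is a knight" needs to be true, which holds.

A is a knave, B is a knight, C is a knight, D is a knight, E is a knave, and F is a knight.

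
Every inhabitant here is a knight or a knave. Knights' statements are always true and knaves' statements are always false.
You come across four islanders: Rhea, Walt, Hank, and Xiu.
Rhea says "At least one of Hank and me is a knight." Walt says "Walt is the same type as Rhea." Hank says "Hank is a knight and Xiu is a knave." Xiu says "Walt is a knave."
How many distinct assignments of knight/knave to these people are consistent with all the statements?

Consistent assignments:
  Rhea=knight, Walt=knight, Hank=knight, Xiu=knave
  Rhea=knight, Walt=knight, Hank=knave, Xiu=knave
  Rhea=knight, Walt=knave, Hank=knave, Xiu=knight

3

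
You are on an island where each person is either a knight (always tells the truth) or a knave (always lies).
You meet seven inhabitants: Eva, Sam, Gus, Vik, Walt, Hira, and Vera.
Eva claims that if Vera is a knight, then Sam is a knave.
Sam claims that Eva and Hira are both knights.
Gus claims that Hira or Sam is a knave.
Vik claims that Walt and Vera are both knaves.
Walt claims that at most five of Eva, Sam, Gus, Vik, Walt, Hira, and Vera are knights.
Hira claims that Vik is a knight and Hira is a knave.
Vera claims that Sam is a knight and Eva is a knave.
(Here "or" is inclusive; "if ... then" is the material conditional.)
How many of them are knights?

The unique consistent assignment is Eva=knight, Sam=knave, Gus=knight, Vik=knave, Walt=knight, Hira=knave, Vera=knave.
That has 3 knights.

3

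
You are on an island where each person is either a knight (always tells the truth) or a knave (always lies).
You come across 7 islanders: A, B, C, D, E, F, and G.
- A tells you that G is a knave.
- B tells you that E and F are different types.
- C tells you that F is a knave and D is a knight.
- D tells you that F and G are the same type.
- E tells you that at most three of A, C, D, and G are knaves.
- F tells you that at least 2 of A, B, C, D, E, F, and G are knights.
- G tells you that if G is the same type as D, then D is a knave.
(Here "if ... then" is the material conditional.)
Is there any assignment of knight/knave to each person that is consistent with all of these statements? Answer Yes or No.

No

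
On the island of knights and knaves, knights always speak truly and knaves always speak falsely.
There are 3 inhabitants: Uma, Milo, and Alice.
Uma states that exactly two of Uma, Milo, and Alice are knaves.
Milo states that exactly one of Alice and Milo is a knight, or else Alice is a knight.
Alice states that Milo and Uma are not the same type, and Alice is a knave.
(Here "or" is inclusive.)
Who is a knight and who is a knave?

Uma is a knave, Milo is a knave, and Alice is a knave.

Uma is a knave; "exactly two of Uma, Milo, and Alice are knaves" is False, as required.
Milo is a knave, and the claim "exactly one of Alice and Milo is a knight, or else Alice is a knight" is indeed False.
As a knave, Alice's statement "Milo and Uma are not the same type, and Alice is a knave" should be False; it is.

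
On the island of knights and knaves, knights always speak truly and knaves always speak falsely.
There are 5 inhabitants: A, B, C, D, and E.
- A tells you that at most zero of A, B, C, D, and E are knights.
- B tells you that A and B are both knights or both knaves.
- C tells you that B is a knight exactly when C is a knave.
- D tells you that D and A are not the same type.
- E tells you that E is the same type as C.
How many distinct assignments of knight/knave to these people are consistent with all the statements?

0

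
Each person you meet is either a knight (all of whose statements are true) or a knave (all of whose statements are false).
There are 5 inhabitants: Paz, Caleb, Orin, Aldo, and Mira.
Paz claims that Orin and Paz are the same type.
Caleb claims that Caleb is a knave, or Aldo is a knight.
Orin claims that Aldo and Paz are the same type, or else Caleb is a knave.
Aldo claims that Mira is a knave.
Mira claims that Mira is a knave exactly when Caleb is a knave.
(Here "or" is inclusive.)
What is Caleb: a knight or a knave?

Consistent assignments: {Paz=knight, Caleb=knight, Orin=knight, Aldo=knight, Mira=knave}
In every consistent assignment, Caleb is a knight.

Caleb is a knight.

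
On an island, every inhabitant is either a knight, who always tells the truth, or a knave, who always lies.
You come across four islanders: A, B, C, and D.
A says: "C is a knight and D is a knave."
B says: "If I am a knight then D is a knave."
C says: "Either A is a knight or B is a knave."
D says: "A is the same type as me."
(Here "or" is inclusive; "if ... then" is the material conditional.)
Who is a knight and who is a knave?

A is a knight, B is a knight, C is a knight, and D is a knave.

A is a knight; "C is a knight and D is a knave" is True, as required.
Since B is a knight, "if I am a knight then D is a knave" needs to be True, which holds.
C is a knight, and the claim "either A is a knight or B is a knave" is indeed True.
D (knave): "A is the same type as me" — False. ✓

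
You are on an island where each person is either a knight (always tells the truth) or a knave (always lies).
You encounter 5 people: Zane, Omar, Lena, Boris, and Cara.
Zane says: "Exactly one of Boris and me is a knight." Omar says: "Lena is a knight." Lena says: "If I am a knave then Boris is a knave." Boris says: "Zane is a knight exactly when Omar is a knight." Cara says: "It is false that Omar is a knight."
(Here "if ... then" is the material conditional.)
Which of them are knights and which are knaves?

Suppose Zane is a knight. Then Zane's statement "exactly one of Boris and me is a knight" would have to be true. Checking the 16 ways to assign the others, none is consistent with every speaker.
(For instance, with Omar=knight, Lena=knight, Boris=knave, Cara=knave, Boris's claim "Zane is a knight exactly when Omar is a knight" comes out true where it would need to be false.)
So Zane must be a knave, making "exactly one of Boris and me is a knight" false. Taking Zane=knave, Omar=knight, Lena=knight, Boris=knave, Cara=knave, each remaining statement checks out:
  Omar (knight): "Lena is a knight" — true. ✓
  Lena (knight): "if I am a knave then Boris is a knave" — true. ✓
  Boris (knave): "Zane is a knight exactly when Omar is a knight" — false. ✓
  Cara (knave): "it is false that Omar is a knight" — false. ✓
This is the unique consistent assignment.

Zane is a knave, Omar is a knight, Lena is a knight, Boris is a knave, and Cara is a knave.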